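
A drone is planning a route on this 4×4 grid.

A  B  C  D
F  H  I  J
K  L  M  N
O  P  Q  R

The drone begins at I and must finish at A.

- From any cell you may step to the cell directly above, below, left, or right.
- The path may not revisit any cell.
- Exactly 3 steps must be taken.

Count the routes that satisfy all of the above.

Need simple routes of exactly 3 moves from I to A (Manhattan distance 3, so 0 moves are spent on a detour and 0 undoing it).
Enumerating: I C B A | I H B A | I H F A.
That gives 3 routes.

3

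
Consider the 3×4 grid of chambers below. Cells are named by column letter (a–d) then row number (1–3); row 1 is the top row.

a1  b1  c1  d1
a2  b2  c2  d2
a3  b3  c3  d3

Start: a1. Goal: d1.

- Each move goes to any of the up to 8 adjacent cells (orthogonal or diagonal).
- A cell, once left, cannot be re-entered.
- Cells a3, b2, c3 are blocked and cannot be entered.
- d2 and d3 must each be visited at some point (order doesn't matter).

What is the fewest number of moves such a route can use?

5

Any route passes through d2 and d3 in some order between a1 and d1. Summing Chebyshev distances along each leg and taking the cheapest ordering (a1 → d3 → d2 → d1) gives a lower bound of 3 + 1 + 1 = 5 moves.
A route of 5 moves achieves this: a1 → b1 → c2 → d3 → d2 → d1.
Since 5 matches the lower bound, it is optimal.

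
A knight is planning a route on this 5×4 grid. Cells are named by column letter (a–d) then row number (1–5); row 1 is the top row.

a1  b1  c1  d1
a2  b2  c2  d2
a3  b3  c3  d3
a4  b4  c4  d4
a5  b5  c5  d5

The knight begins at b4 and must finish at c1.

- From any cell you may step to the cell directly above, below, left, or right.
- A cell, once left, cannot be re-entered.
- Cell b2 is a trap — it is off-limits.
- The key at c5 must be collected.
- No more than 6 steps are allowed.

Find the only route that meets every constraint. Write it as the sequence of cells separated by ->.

Any route must reach c5 and still end at c1 within 6 moves, so the order of the required stops is forced.
Route from b4: down 1 to b5, right 1 to c5, up 4 to c1 — 6 moves in all.
Check: all required cells visited; 6 ≤ 6 moves.

b4 -> b5 -> c5 -> c4 -> c3 -> c2 -> c1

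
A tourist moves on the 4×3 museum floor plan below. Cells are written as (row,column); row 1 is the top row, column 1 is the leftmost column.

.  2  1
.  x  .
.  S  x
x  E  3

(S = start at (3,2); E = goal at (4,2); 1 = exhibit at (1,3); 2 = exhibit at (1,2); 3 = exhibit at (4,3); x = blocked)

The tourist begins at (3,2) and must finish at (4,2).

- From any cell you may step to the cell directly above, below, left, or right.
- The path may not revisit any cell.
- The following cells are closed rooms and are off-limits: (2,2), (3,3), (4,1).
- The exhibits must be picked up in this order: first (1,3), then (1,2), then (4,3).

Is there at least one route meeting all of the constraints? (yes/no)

no

(4,3) must be visited but has only one open neighbour ((4,2)), and it is neither the start nor the goal — the route would have to enter and leave through (4,2), re-entering it.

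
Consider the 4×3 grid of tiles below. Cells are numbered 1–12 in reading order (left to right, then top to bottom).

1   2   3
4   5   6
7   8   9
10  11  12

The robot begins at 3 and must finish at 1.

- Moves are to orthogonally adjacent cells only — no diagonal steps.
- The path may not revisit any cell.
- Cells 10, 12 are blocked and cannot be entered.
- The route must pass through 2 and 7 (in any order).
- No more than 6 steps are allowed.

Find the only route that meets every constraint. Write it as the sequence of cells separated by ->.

The budget equals the shortest possible length, so every move has to be on a shortest route through the required cells.
Route from 3: left 1 to 2, down 2 to 8, left 1 to 7, up 2 to 1 — 6 moves in all.
Check: all required cells visited; 6 ≤ 6 moves.

3 -> 2 -> 5 -> 8 -> 7 -> 4 -> 1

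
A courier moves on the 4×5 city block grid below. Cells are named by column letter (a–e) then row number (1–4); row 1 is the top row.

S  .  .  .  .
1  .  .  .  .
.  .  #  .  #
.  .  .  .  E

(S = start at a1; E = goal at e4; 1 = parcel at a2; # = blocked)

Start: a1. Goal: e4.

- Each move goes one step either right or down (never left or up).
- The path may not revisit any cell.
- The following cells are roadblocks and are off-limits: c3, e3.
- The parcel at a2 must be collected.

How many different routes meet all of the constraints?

4

A right/down-only route from a1 to e4 makes exactly 3 down-moves and 4 right-moves in some order.
With no other constraints that would be C(7,3) = 35 routes.
Split at a2 and multiply the segment counts (each segment already excludes blocked cells): a1→a2: 1; a2→e4: 4; product = 4.
That gives 4 routes.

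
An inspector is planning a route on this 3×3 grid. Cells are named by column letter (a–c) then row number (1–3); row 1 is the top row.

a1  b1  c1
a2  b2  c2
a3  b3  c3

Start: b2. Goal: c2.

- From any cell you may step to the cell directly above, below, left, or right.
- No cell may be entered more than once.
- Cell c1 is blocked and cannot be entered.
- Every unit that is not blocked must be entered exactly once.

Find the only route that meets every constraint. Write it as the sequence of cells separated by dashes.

b2 - b1 - a1 - a2 - a3 - b3 - c3 - c2

Need to visit all 8 open cells exactly once, starting at b2 and ending at c2.
Cell a3 has only two open neighbours (a2 and b3), so the path must pass straight through it: one of those is the cell it's entered from and the other is where it exits.
Route from b2: up to b1, left to a1, 2× down (reaching a3), 2× right (reaching c3), up to c2 — 7 moves in all.
Check: all 8 open cells covered.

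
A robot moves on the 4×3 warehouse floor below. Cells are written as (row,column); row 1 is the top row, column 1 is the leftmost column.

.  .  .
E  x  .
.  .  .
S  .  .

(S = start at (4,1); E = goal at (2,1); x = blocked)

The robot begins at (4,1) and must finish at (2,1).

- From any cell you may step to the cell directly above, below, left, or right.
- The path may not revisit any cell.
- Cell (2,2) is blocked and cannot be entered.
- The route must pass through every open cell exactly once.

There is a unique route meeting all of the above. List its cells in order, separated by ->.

Need to visit all 11 open cells exactly once, starting at (4,1) and ending at (2,1).
Cell (1,1) has only two open neighbours ((2,1) and (1,2)), so the path must pass straight through it: one of those is the cell it's entered from and the other is where it exits.
Route from (4,1): up 1 to (3,1), right 1 to (3,2), down 1 to (4,2), right 1 to (4,3), up 3 to (1,3), left 2 to (1,1), down 1 to (2,1) — 10 moves in all.
Check: all 11 open cells covered.

(4,1) -> (3,1) -> (3,2) -> (4,2) -> (4,3) -> (3,3) -> (2,3) -> (1,3) -> (1,2) -> (1,1) -> (2,1)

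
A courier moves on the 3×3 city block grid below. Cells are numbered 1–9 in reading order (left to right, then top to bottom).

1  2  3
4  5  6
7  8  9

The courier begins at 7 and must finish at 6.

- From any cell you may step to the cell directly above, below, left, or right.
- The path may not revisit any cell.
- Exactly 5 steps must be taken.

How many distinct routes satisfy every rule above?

Need simple routes of exactly 5 moves from 7 to 6 (Manhattan distance 3, so 1 moves are spent on a detour and 1 undoing it).
Enumerating: 7 4 1 2 5 6 | 7 4 1 2 3 6 | 7 4 5 2 3 6 | 7 4 5 8 9 6 | 7 8 5 2 3 6.
That gives 5 routes.

5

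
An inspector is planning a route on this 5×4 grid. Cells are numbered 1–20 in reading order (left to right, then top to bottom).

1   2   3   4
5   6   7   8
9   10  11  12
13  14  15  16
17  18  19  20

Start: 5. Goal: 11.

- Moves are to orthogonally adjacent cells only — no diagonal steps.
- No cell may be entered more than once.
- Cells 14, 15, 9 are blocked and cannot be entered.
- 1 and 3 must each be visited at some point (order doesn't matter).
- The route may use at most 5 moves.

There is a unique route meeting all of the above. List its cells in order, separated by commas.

5, 1, 2, 3, 7, 11

The 5-move cap with required stops at 1, 3 leaves no slack for detours.
Route from 5: up to 1, 2× right (reaching 3), 2× down (reaching 11) — 5 moves in all.
Check: all required cells visited; 5 ≤ 5 moves.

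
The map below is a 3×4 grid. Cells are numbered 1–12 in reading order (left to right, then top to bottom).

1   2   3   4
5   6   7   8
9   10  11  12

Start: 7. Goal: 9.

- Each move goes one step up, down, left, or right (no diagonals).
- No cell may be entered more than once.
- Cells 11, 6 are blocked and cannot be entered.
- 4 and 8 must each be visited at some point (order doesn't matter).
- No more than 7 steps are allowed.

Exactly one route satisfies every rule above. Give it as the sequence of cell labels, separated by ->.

The 7-move cap with required stops at 4, 8 leaves no slack for detours.
Route from 7: right to 8, up to 4, 3× left (reaching 1), 2× down (reaching 9) — 7 moves in all.
Check: all required cells visited; 7 ≤ 7 moves.

7 -> 8 -> 4 -> 3 -> 2 -> 1 -> 5 -> 9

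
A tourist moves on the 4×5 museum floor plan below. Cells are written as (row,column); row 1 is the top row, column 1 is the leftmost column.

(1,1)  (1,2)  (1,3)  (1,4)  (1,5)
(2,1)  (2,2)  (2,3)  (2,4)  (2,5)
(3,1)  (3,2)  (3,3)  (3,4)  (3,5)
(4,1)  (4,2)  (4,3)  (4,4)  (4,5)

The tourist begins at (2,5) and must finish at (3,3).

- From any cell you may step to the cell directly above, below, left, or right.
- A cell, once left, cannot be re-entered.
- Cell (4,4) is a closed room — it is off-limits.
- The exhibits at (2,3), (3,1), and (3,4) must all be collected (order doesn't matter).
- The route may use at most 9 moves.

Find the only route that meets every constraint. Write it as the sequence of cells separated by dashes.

Any route must reach (2,3), (3,1), and (3,4) and still end at (3,3) within 9 moves, so the order of the required stops is forced.
Route from (2,5): down to (3,5), left to (3,4), up to (2,4), 3× left (reaching (2,1)), down to (3,1), 2× right (reaching (3,3)) — 9 moves in all.
Check: all required cells visited; 9 ≤ 9 moves.

(2,5) - (3,5) - (3,4) - (2,4) - (2,3) - (2,2) - (2,1) - (3,1) - (3,2) - (3,3)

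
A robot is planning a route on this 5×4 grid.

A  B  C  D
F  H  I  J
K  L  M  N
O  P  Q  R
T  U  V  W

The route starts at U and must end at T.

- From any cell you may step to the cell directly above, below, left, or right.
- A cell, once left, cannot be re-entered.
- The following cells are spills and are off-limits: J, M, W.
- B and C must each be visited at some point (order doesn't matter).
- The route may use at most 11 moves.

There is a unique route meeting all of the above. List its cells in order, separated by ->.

Any route must reach B and C and still end at T within 11 moves, so the order of the required stops is forced.
Route from U: 3× up (reaching H), right to I, up to C, 2× left (reaching A), 4× down (reaching T) — 11 moves in all.
Check: all required cells visited; 11 ≤ 11 moves.

U -> P -> L -> H -> I -> C -> B -> A -> F -> K -> O -> T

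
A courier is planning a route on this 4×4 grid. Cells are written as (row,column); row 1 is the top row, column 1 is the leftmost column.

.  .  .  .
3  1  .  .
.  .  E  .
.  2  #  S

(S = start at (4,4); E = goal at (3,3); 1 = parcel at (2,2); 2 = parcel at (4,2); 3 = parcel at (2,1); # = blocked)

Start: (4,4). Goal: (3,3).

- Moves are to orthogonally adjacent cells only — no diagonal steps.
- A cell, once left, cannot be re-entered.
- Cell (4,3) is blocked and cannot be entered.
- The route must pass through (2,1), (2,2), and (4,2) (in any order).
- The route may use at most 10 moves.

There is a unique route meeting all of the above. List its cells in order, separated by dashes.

Any route must reach (2,1), (2,2), and (4,2) and still end at (3,3) within 10 moves, so the order of the required stops is forced.
Route from (4,4): up 2 to (2,4), left 3 to (2,1), down 2 to (4,1), right 1 to (4,2), up 1 to (3,2), right 1 to (3,3) — 10 moves in all.
Check: all required cells visited; 10 ≤ 10 moves.

(4,4) - (3,4) - (2,4) - (2,3) - (2,2) - (2,1) - (3,1) - (4,1) - (4,2) - (3,2) - (3,3)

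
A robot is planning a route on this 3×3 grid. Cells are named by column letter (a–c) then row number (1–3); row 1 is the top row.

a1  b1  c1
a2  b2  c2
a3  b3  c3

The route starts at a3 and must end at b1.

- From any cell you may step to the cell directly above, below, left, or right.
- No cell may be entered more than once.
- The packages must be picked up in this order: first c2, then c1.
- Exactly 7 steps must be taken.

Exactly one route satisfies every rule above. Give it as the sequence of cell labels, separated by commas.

a3, a2, b2, b3, c3, c2, c1, b1

The waypoints must appear in the order c2, c1, with no cell reused.
Route from a3: up 1 to a2, right 1 to b2, down 1 to b3, right 1 to c3, up 2 to c1, left 1 to b1 — 7 moves in all.
Check: order respected (c2 at step 5, c1 at step 6); 7 moves as required.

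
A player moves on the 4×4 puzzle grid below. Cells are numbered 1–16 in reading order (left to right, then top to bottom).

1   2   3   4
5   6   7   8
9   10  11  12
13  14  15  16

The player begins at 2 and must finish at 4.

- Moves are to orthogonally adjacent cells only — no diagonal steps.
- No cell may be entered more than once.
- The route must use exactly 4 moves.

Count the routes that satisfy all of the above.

Need simple routes of exactly 4 moves from 2 to 4 (Manhattan distance 2, so 1 moves are spent on a detour and 1 undoing it).
Enumerating: 2 6 7 3 4 | 2 6 7 8 4 | 2 3 7 8 4.
That gives 3 routes.

3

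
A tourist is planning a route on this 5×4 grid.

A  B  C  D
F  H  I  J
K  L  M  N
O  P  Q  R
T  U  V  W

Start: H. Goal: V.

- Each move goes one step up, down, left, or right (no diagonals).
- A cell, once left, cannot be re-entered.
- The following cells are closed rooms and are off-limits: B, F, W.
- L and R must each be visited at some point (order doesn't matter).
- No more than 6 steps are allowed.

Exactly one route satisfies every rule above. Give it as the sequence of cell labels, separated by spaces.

H L M N R Q V

Any route must reach L and R and still end at V within 6 moves, so the order of the required stops is forced.
Route from H: down 1 to L, right 2 to N, down 1 to R, left 1 to Q, down 1 to V — 6 moves in all.
Check: all required cells visited; 6 ≤ 6 moves.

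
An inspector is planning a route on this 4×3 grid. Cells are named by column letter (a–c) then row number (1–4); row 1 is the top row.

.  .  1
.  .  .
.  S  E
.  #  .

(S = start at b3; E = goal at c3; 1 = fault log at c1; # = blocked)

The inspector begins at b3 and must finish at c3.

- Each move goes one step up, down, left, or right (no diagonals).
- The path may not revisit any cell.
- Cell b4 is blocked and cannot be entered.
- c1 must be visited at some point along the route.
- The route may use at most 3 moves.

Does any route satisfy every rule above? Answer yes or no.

Even ignoring the no-revisit rule, getting from b3 to c3 via c1 needs at least 3 + 2 = 5 moves (Manhattan distance per leg), which exceeds the 3-move limit.

no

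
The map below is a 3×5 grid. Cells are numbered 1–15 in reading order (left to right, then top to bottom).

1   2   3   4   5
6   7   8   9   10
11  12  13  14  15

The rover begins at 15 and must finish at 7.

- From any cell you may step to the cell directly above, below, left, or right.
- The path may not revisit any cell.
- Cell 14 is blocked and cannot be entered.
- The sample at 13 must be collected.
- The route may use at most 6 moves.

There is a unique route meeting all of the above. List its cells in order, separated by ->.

15 -> 10 -> 9 -> 8 -> 13 -> 12 -> 7

The budget equals the shortest possible length, so every move has to be on a shortest route through the required cells.
Route from 15: up to 10, 2× left (reaching 8), down to 13, left to 12, up to 7 — 6 moves in all.
Check: all required cells visited; 6 ≤ 6 moves.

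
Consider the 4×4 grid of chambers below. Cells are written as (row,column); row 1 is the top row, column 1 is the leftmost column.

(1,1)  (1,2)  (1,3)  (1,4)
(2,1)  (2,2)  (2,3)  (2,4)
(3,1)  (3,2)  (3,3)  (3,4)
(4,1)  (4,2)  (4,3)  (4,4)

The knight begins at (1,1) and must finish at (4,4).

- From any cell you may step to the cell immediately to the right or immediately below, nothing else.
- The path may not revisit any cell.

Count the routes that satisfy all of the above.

A right/down-only route from (1,1) to (4,4) makes exactly 3 down-moves and 3 right-moves in some order.
With no other constraints that would be C(6,3) = 20 routes.
That gives 20 routes.

20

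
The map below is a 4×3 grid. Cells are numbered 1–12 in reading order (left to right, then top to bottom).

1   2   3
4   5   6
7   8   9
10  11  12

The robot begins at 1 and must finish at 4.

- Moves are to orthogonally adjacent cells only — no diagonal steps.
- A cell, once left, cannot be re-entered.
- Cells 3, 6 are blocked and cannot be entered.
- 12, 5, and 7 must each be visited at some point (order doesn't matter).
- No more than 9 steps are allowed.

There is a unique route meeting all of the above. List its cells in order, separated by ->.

Any route must reach 12, 5, and 7 and still end at 4 within 9 moves, so the order of the required stops is forced.
Route from 1: right to 2, 2× down (reaching 8), right to 9, down to 12, 2× left (reaching 10), 2× up (reaching 4) — 9 moves in all.
Check: all required cells visited; 9 ≤ 9 moves.

1 -> 2 -> 5 -> 8 -> 9 -> 12 -> 11 -> 10 -> 7 -> 4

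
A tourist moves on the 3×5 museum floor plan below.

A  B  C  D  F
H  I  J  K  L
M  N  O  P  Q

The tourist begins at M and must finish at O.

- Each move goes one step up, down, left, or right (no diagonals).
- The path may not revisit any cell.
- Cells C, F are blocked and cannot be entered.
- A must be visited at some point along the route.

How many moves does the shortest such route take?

Any route passes through A somewhere between M and O. Summing Manhattan distances along the two legs (M → A → O) gives a lower bound of 2 + 4 = 6 moves.
A route of 6 moves achieves this: M → H → A → B → I → N → O.
Since 6 matches the lower bound, it is optimal.

6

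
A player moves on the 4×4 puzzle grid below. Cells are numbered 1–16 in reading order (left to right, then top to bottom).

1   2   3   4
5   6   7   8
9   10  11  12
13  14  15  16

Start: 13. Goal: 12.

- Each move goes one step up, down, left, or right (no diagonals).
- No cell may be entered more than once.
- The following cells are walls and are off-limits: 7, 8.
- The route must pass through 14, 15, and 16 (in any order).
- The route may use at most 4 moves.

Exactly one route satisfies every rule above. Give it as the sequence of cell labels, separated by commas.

13, 14, 15, 16, 12

Any route must reach 14, 15, and 16 and still end at 12 within 4 moves, so the order of the required stops is forced.
Route from 13: 3× right (reaching 16), up to 12 — 4 moves in all.
Check: all required cells visited; 4 ≤ 4 moves.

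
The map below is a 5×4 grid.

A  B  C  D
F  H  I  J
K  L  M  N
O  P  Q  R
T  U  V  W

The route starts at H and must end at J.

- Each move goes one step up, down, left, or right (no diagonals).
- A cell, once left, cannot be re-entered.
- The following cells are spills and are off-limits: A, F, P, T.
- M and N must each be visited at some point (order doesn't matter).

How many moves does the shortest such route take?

Any route passes through M and N in some order between H and J. Summing Manhattan distances along each leg and taking the cheapest ordering (H → M → N → J) gives a lower bound of 2 + 1 + 1 = 4 moves.
A route of 4 moves achieves this: H → L → M → N → J.
Since 4 matches the lower bound, it is optimal.

4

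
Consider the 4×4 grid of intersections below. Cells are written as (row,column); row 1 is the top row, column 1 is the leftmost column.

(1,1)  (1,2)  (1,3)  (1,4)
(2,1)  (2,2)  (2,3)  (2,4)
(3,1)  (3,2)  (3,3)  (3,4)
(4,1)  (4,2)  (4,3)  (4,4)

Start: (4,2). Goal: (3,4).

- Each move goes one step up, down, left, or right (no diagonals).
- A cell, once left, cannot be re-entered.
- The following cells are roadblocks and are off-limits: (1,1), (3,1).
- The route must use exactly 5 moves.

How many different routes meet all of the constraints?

5

Need simple routes of exactly 5 moves from (4,2) to (3,4) (Manhattan distance 3, so 1 moves are spent on a detour and 1 undoing it).
Enumerating: (4,2) (3,2) (2,2) (2,3) (3,3) (3,4) | (4,2) (3,2) (2,2) (2,3) (2,4) (3,4) | (4,2) (3,2) (3,3) (2,3) (2,4) (3,4) | (4,2) (3,2) (3,3) (4,3) (4,4) (3,4) | (4,2) (4,3) (3,3) (2,3) (2,4) (3,4).
That gives 5 routes.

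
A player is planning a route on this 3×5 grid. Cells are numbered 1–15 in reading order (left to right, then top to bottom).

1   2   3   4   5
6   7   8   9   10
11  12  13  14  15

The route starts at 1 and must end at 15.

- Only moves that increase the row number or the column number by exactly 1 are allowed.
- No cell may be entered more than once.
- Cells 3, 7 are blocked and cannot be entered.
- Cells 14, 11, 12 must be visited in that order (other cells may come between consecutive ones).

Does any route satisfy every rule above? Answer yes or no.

no

11 lies to the left of 14, so going from 14 to 11 would need a leftward move — but moves only go right/down, so 14 cannot be visited before 11.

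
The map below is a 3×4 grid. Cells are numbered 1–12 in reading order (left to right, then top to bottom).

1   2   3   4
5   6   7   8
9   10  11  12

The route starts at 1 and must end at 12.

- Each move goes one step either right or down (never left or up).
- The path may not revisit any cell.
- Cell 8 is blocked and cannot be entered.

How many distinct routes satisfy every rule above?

6

A right/down-only route from 1 to 12 makes exactly 2 down-moves and 3 right-moves in some order.
With no other constraints that would be C(5,2) = 10 routes.
Subtract routes through each blocked cell (inclusion–exclusion for overlaps): − through 8: 4 → 6.
That gives 6 routes.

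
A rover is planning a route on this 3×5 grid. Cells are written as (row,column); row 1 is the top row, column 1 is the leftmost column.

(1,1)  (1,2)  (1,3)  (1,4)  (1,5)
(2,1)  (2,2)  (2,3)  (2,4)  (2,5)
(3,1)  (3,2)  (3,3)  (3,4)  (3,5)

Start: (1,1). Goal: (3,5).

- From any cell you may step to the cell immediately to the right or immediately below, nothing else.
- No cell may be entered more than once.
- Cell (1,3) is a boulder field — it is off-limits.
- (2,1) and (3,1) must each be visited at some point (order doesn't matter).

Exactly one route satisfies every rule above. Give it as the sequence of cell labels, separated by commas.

(1,1), (2,1), (3,1), (3,2), (3,3), (3,4), (3,5)

Moves only go right or down, so the column and row indices never decrease.
Route from (1,1): down 2 to (3,1), right 4 to (3,5) — 6 moves in all.
Check: all required cells visited.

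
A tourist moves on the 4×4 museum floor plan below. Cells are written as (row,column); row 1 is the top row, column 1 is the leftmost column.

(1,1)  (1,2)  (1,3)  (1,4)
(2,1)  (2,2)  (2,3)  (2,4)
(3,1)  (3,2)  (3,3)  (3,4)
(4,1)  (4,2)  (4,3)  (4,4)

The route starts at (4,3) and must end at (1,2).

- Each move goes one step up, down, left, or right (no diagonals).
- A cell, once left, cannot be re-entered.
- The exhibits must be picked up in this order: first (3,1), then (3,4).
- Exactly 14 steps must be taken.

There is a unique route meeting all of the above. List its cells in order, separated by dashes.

The waypoints must appear in the order (3,1), (3,4), with no cell reused.
Route from (4,3): 2× left (reaching (4,1)), up to (3,1), 3× right (reaching (3,4)), 2× up (reaching (1,4)), left to (1,3), down to (2,3), 2× left (reaching (2,1)), up to (1,1), right to (1,2) — 14 moves in all.
Check: order respected ((3,1) at step 3, (3,4) at step 6); 14 moves as required.

(4,3) - (4,2) - (4,1) - (3,1) - (3,2) - (3,3) - (3,4) - (2,4) - (1,4) - (1,3) - (2,3) - (2,2) - (2,1) - (1,1) - (1,2)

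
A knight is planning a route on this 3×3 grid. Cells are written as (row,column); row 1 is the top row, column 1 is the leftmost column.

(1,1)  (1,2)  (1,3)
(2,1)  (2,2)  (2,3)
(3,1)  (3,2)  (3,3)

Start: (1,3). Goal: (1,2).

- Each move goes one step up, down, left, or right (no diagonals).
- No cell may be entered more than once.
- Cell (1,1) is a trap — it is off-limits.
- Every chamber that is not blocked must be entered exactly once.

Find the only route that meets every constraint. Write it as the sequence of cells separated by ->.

(1,3) -> (2,3) -> (3,3) -> (3,2) -> (3,1) -> (2,1) -> (2,2) -> (1,2)

Need to visit all 8 open cells exactly once, starting at (1,3) and ending at (1,2).
Cell (3,3) has only two open neighbours ((2,3) and (3,2)), so the path must pass straight through it: one of those is the cell it's entered from and the other is where it exits.
Route from (1,3): 2× down (reaching (3,3)), 2× left (reaching (3,1)), up to (2,1), right to (2,2), up to (1,2) — 7 moves in all.
Check: all 8 open cells covered.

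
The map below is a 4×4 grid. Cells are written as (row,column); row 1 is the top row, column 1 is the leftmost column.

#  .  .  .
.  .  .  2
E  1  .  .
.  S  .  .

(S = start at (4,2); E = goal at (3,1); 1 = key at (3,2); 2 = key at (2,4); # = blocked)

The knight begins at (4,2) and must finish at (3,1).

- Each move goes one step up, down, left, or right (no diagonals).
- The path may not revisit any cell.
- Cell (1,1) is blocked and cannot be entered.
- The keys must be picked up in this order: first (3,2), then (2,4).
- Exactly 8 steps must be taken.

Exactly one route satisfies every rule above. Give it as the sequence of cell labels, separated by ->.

(4,2) -> (3,2) -> (3,3) -> (3,4) -> (2,4) -> (2,3) -> (2,2) -> (2,1) -> (3,1)

The waypoints must appear in the order (3,2), (2,4), with no cell reused.
Route from (4,2): up 1 to (3,2), right 2 to (3,4), up 1 to (2,4), left 3 to (2,1), down 1 to (3,1) — 8 moves in all.
Check: order respected (1 at step 1, 2 at step 4); 8 moves as required.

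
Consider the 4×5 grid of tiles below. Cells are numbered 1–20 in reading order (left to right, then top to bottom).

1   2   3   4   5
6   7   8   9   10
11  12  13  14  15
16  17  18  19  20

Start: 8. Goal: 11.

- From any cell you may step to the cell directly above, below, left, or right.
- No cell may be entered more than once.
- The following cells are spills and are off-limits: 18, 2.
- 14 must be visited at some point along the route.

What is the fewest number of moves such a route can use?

Any route passes through 14 somewhere between 8 and 11. Summing Manhattan distances along the two legs (8 → 14 → 11) gives a lower bound of 2 + 3 = 5 moves.
A route of 5 moves achieves this: 8 → 9 → 14 → 13 → 12 → 11.
Since 5 matches the lower bound, it is optimal.

5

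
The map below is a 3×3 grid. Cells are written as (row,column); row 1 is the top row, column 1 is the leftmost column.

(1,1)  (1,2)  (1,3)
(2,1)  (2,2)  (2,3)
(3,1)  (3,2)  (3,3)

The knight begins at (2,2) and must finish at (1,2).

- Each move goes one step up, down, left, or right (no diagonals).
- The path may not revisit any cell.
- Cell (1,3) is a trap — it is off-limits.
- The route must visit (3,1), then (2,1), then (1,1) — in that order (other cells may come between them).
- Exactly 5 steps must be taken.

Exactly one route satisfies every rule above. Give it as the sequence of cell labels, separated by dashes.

(2,2) - (3,2) - (3,1) - (2,1) - (1,1) - (1,2)

The waypoints must appear in the order (3,1), (2,1), (1,1), with no cell reused.
Route from (2,2): down 1 to (3,2), left 1 to (3,1), up 2 to (1,1), right 1 to (1,2) — 5 moves in all.
Check: order respected ((3,1) at step 2, (2,1) at step 3, (1,1) at step 4); 5 moves as required.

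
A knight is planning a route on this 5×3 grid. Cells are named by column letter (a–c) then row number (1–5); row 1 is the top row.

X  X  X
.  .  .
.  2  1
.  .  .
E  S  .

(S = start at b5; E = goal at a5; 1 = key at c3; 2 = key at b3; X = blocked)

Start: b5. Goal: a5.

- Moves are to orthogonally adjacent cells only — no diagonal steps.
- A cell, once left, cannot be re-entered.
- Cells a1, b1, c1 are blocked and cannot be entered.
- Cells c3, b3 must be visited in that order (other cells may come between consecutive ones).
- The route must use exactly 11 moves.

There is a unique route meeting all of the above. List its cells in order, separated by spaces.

b5 c5 c4 c3 c2 b2 a2 a3 b3 b4 a4 a5

The waypoints must appear in the order c3, b3, with no cell reused.
Route from b5: right to c5, 3× up (reaching c2), 2× left (reaching a2), down to a3, right to b3, down to b4, left to a4, down to a5 — 11 moves in all.
Check: order respected (1 at step 3, 2 at step 8); 11 moves as required.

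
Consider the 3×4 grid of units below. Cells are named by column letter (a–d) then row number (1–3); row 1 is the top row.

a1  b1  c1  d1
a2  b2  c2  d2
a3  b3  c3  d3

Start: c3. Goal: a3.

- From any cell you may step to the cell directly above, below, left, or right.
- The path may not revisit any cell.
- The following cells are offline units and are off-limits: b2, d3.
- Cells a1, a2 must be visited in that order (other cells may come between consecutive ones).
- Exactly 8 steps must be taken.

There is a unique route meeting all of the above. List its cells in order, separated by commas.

c3, c2, d2, d1, c1, b1, a1, a2, a3

The waypoints must appear in the order a1, a2, with no cell reused.
Route from c3: up 1 to c2, right 1 to d2, up 1 to d1, left 3 to a1, down 2 to a3 — 8 moves in all.
Check: order respected (a1 at step 6, a2 at step 7); 8 moves as required.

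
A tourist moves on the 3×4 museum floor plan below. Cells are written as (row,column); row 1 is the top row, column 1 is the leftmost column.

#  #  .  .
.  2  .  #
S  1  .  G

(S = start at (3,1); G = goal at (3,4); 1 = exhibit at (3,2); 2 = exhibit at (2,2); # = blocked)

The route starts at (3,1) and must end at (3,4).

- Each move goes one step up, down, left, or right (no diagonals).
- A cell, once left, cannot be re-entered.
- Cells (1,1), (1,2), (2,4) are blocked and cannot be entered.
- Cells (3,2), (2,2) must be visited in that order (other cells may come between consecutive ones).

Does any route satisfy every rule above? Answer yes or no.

One route that works: (3,1) → (3,2) → (2,2) → (2,3) → (3,3) → (3,4).

yes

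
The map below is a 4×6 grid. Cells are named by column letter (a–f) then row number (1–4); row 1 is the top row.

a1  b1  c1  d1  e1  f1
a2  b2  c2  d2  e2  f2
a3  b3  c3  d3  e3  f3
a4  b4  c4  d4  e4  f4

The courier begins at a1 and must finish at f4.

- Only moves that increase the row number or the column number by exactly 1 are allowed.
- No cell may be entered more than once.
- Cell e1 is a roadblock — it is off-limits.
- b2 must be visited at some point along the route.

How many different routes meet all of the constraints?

30

A right/down-only route from a1 to f4 makes exactly 3 down-moves and 5 right-moves in some order.
With no other constraints that would be C(8,3) = 56 routes.
Split at b2 and multiply the segment counts (each segment already excludes blocked cells): a1→b2: 2; b2→f4: 15; product = 30.
That gives 30 routes.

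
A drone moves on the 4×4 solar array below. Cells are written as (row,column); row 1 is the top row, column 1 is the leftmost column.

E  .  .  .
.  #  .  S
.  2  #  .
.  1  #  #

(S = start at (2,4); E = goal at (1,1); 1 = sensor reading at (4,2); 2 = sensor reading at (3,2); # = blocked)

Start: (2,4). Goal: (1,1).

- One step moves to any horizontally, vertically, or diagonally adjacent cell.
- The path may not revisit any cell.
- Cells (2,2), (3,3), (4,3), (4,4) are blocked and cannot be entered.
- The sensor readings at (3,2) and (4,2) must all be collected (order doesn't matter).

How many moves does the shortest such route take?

6

Any route passes through (3,2) and (4,2) in some order between (2,4) and (1,1). Summing Chebyshev distances along each leg and taking the cheapest ordering ((2,4) → (4,2) → (3,2) → (1,1)) gives a lower bound of 2 + 1 + 2 = 5 moves.
That bound ignores the blocked cells. Measuring each leg by the fewest moves that actually steer around them ((2,4)→(4,2): 3; (4,2)→(3,2): 1; (3,2)→(1,1): 2) raises the lower bound to 6.
A route of 6 moves exists: (2,4) → (2,3) → (3,2) → (4,2) → (3,1) → (2,1) → (1,1).
Since 6 matches that lower bound, it is optimal.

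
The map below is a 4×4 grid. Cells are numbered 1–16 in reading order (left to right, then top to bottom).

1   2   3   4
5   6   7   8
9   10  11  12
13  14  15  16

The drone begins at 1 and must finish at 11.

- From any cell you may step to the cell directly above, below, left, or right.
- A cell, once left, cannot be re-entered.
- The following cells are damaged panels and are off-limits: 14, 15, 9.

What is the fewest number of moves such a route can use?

The Manhattan distance from 1 to 11 is |1−3| + |1−3| = 4, so at least 4 moves are needed.
A route of 4 moves achieves this: 1 → 5 → 6 → 10 → 11.
Since 4 matches the lower bound, it is optimal.

4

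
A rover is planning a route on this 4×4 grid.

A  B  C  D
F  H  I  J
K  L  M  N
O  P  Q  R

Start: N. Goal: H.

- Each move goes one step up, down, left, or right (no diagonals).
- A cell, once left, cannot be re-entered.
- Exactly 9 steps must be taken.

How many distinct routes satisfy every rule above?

Need simple routes of exactly 9 moves from N to H (Manhattan distance 3, so 3 moves are spent on a detour and 3 undoing it).
Branch systematically from the start, pruning whenever the remaining move budget drops below the Manhattan distance to H or differs from it in parity. Grouping the completions by first move — via J: 9; via R: 8; via M: 6 — and summing: 9 + 8 + 6 = 23.
That gives 23 routes.

23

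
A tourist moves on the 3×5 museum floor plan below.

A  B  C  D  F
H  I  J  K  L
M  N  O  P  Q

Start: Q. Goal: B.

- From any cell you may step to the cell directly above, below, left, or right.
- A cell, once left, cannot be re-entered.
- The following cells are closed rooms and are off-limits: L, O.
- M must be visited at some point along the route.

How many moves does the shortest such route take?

9

Any route passes through M somewhere between Q and B. Summing Manhattan distances along the two legs (Q → M → B) gives a lower bound of 4 + 3 = 7 moves.
That bound ignores the blocked cells. Measuring each leg by the fewest moves that actually steer around them (Q→M: 6; M→B: 3) raises the lower bound to 9.
A route of 9 moves exists: Q → P → K → J → I → N → M → H → A → B.
Since 9 matches that lower bound, it is optimal.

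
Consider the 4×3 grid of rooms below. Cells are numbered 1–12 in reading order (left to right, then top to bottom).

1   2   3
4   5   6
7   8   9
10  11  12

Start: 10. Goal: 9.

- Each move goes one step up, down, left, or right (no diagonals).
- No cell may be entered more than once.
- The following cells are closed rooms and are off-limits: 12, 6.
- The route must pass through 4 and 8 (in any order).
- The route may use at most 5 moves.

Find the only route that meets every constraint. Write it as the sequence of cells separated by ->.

10 -> 7 -> 4 -> 5 -> 8 -> 9

The budget equals the shortest possible length, so every move has to be on a shortest route through the required cells.
Route from 10: 2× up (reaching 4), right to 5, down to 8, right to 9 — 5 moves in all.
Check: all required cells visited; 5 ≤ 5 moves.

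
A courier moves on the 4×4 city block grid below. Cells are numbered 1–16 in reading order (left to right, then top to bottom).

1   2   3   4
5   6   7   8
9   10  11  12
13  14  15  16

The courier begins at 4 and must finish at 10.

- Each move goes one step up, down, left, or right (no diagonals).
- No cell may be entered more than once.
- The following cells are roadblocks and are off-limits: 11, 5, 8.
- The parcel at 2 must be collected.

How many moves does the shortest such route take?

4

Any route passes through 2 somewhere between 4 and 10. Summing Manhattan distances along the two legs (4 → 2 → 10) gives a lower bound of 2 + 2 = 4 moves.
A route of 4 moves achieves this: 4 → 3 → 2 → 6 → 10.
Since 4 matches the lower bound, it is optimal.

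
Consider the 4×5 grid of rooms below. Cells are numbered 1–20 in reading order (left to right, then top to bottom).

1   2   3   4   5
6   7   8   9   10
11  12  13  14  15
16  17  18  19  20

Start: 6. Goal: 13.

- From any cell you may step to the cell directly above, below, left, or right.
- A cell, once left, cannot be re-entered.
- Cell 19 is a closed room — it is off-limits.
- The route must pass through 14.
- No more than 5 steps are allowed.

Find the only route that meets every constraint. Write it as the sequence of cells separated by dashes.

6 - 7 - 8 - 9 - 14 - 13

The 5-move cap with required stops at 14 leaves no slack for detours.
Route from 6: right 3 to 9, down 1 to 14, left 1 to 13 — 5 moves in all.
Check: all required cells visited; 5 ≤ 5 moves.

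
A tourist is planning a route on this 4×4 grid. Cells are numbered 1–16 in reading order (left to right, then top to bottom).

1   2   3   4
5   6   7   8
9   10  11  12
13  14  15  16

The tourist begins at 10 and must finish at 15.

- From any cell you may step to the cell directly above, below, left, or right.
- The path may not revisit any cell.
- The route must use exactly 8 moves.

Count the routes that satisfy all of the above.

Need simple routes of exactly 8 moves from 10 to 15 (Manhattan distance 2, so 3 moves are spent on a detour and 3 undoing it).
Branch systematically from the start, pruning whenever the remaining move budget drops below the Manhattan distance to 15 or differs from it in parity. Grouping the completions by first move — via 6: 10; via 14: 1; via 9: 6; via 11: 2 — and summing: 10 + 1 + 6 + 2 = 19.
That gives 19 routes.

19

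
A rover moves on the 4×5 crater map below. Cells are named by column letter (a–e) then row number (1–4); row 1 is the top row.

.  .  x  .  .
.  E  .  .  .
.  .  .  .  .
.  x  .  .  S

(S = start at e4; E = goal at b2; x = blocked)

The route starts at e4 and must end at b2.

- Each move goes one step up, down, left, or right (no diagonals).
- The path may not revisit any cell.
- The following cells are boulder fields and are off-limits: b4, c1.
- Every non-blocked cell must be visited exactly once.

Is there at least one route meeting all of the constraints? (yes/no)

no

Cell a4 has only one open neighbour but is neither the start nor the goal, so a Hamiltonian route would have to both enter and leave it through the same neighbour — impossible without revisiting.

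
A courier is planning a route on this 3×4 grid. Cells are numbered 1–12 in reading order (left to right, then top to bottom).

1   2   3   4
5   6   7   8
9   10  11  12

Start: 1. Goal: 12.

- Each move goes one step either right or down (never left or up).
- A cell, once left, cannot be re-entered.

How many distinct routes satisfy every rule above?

A right/down-only route from 1 to 12 makes exactly 2 down-moves and 3 right-moves in some order.
With no other constraints that would be C(5,2) = 10 routes.
That gives 10 routes.

10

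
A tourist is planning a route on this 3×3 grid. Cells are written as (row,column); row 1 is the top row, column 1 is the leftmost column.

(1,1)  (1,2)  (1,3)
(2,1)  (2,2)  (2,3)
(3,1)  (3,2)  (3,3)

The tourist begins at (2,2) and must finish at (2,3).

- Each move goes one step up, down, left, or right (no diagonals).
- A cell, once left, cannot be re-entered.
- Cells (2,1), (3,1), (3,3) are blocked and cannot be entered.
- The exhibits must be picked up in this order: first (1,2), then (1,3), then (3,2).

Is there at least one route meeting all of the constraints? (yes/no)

no

(3,2) must be visited but has only one open neighbour ((2,2)), and it is neither the start nor the goal — the route would have to enter and leave through (2,2), re-entering it.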